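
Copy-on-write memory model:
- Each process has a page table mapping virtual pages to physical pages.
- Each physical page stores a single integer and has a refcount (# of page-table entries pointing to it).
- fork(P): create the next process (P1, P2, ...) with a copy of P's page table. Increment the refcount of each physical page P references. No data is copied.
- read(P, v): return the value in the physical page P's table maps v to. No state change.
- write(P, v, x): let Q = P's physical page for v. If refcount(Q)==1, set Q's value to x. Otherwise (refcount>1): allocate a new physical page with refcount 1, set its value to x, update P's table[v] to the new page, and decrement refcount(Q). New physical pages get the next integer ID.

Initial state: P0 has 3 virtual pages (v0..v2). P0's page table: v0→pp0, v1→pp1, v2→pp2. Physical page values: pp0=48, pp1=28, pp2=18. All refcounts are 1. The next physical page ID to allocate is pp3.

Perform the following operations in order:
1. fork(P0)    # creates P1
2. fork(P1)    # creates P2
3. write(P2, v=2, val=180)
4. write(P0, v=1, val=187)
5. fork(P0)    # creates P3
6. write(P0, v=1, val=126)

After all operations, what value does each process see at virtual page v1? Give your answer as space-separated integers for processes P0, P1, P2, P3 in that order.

Answer: 126 28 28 187

Derivation:
Op 1: fork(P0) -> P1. 3 ppages; refcounts: pp0:2 pp1:2 pp2:2
Op 2: fork(P1) -> P2. 3 ppages; refcounts: pp0:3 pp1:3 pp2:3
Op 3: write(P2, v2, 180). refcount(pp2)=3>1 -> COPY to pp3. 4 ppages; refcounts: pp0:3 pp1:3 pp2:2 pp3:1
Op 4: write(P0, v1, 187). refcount(pp1)=3>1 -> COPY to pp4. 5 ppages; refcounts: pp0:3 pp1:2 pp2:2 pp3:1 pp4:1
Op 5: fork(P0) -> P3. 5 ppages; refcounts: pp0:4 pp1:2 pp2:3 pp3:1 pp4:2
Op 6: write(P0, v1, 126). refcount(pp4)=2>1 -> COPY to pp5. 6 ppages; refcounts: pp0:4 pp1:2 pp2:3 pp3:1 pp4:1 pp5:1
P0: v1 -> pp5 = 126
P1: v1 -> pp1 = 28
P2: v1 -> pp1 = 28
P3: v1 -> pp4 = 187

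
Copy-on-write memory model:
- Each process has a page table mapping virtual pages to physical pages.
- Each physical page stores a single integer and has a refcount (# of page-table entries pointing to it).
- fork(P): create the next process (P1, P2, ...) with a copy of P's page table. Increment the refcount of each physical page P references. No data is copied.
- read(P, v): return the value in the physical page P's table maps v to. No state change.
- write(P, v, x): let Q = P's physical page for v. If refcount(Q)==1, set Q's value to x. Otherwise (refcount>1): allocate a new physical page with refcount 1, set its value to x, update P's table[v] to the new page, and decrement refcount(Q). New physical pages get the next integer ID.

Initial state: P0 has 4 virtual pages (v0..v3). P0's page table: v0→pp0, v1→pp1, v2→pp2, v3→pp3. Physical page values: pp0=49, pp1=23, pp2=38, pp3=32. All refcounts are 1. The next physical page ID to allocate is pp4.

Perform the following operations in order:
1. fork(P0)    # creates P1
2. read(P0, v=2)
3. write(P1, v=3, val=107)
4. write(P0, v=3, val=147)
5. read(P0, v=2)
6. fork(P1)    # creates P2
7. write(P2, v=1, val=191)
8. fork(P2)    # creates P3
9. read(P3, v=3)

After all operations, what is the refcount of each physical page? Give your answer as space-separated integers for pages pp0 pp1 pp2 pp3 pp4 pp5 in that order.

Answer: 4 2 4 1 3 2

Derivation:
Op 1: fork(P0) -> P1. 4 ppages; refcounts: pp0:2 pp1:2 pp2:2 pp3:2
Op 2: read(P0, v2) -> 38. No state change.
Op 3: write(P1, v3, 107). refcount(pp3)=2>1 -> COPY to pp4. 5 ppages; refcounts: pp0:2 pp1:2 pp2:2 pp3:1 pp4:1
Op 4: write(P0, v3, 147). refcount(pp3)=1 -> write in place. 5 ppages; refcounts: pp0:2 pp1:2 pp2:2 pp3:1 pp4:1
Op 5: read(P0, v2) -> 38. No state change.
Op 6: fork(P1) -> P2. 5 ppages; refcounts: pp0:3 pp1:3 pp2:3 pp3:1 pp4:2
Op 7: write(P2, v1, 191). refcount(pp1)=3>1 -> COPY to pp5. 6 ppages; refcounts: pp0:3 pp1:2 pp2:3 pp3:1 pp4:2 pp5:1
Op 8: fork(P2) -> P3. 6 ppages; refcounts: pp0:4 pp1:2 pp2:4 pp3:1 pp4:3 pp5:2
Op 9: read(P3, v3) -> 107. No state change.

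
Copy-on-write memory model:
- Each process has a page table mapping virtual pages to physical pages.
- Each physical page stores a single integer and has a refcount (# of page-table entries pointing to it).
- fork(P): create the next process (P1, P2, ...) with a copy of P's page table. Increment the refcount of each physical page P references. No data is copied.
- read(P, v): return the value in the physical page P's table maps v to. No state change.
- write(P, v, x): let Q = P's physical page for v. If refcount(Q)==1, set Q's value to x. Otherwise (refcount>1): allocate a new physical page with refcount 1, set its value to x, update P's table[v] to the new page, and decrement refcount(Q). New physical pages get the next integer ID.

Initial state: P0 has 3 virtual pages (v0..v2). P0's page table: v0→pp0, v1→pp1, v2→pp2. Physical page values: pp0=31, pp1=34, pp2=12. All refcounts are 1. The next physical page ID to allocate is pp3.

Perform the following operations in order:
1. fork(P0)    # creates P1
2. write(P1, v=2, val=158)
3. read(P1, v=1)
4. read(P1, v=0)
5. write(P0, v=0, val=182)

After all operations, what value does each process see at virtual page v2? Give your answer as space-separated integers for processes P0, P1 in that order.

Op 1: fork(P0) -> P1. 3 ppages; refcounts: pp0:2 pp1:2 pp2:2
Op 2: write(P1, v2, 158). refcount(pp2)=2>1 -> COPY to pp3. 4 ppages; refcounts: pp0:2 pp1:2 pp2:1 pp3:1
Op 3: read(P1, v1) -> 34. No state change.
Op 4: read(P1, v0) -> 31. No state change.
Op 5: write(P0, v0, 182). refcount(pp0)=2>1 -> COPY to pp4. 5 ppages; refcounts: pp0:1 pp1:2 pp2:1 pp3:1 pp4:1
P0: v2 -> pp2 = 12
P1: v2 -> pp3 = 158

Answer: 12 158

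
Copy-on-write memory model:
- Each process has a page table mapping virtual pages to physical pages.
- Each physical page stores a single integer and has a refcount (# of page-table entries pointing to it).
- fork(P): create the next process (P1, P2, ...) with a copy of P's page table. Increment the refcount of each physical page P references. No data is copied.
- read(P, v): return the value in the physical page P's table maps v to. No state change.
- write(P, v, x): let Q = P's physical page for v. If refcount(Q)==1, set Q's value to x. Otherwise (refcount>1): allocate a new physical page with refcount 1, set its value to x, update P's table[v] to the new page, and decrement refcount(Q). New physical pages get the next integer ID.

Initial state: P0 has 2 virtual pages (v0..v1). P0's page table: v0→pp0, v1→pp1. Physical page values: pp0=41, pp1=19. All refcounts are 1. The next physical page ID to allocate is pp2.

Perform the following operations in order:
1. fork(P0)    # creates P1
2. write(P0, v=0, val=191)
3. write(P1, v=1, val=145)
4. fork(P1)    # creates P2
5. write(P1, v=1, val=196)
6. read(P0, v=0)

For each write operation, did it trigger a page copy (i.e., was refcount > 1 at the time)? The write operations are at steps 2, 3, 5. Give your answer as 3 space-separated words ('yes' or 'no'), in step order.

Op 1: fork(P0) -> P1. 2 ppages; refcounts: pp0:2 pp1:2
Op 2: write(P0, v0, 191). refcount(pp0)=2>1 -> COPY to pp2. 3 ppages; refcounts: pp0:1 pp1:2 pp2:1
Op 3: write(P1, v1, 145). refcount(pp1)=2>1 -> COPY to pp3. 4 ppages; refcounts: pp0:1 pp1:1 pp2:1 pp3:1
Op 4: fork(P1) -> P2. 4 ppages; refcounts: pp0:2 pp1:1 pp2:1 pp3:2
Op 5: write(P1, v1, 196). refcount(pp3)=2>1 -> COPY to pp4. 5 ppages; refcounts: pp0:2 pp1:1 pp2:1 pp3:1 pp4:1
Op 6: read(P0, v0) -> 191. No state change.

yes yes yes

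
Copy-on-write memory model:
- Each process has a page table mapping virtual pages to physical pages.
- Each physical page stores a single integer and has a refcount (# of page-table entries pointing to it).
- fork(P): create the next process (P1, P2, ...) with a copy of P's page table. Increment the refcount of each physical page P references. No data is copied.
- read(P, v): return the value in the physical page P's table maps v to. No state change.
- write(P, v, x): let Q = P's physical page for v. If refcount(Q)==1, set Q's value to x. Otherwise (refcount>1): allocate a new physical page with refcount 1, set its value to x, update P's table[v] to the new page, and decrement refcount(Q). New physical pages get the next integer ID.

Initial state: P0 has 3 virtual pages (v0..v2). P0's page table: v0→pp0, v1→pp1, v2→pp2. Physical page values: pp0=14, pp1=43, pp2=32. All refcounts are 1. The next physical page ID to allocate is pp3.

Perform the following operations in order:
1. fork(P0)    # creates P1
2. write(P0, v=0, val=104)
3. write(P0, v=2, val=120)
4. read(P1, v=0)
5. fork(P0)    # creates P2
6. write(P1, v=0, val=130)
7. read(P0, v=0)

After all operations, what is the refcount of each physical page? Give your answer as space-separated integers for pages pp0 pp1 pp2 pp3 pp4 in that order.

Answer: 1 3 1 2 2

Derivation:
Op 1: fork(P0) -> P1. 3 ppages; refcounts: pp0:2 pp1:2 pp2:2
Op 2: write(P0, v0, 104). refcount(pp0)=2>1 -> COPY to pp3. 4 ppages; refcounts: pp0:1 pp1:2 pp2:2 pp3:1
Op 3: write(P0, v2, 120). refcount(pp2)=2>1 -> COPY to pp4. 5 ppages; refcounts: pp0:1 pp1:2 pp2:1 pp3:1 pp4:1
Op 4: read(P1, v0) -> 14. No state change.
Op 5: fork(P0) -> P2. 5 ppages; refcounts: pp0:1 pp1:3 pp2:1 pp3:2 pp4:2
Op 6: write(P1, v0, 130). refcount(pp0)=1 -> write in place. 5 ppages; refcounts: pp0:1 pp1:3 pp2:1 pp3:2 pp4:2
Op 7: read(P0, v0) -> 104. No state change.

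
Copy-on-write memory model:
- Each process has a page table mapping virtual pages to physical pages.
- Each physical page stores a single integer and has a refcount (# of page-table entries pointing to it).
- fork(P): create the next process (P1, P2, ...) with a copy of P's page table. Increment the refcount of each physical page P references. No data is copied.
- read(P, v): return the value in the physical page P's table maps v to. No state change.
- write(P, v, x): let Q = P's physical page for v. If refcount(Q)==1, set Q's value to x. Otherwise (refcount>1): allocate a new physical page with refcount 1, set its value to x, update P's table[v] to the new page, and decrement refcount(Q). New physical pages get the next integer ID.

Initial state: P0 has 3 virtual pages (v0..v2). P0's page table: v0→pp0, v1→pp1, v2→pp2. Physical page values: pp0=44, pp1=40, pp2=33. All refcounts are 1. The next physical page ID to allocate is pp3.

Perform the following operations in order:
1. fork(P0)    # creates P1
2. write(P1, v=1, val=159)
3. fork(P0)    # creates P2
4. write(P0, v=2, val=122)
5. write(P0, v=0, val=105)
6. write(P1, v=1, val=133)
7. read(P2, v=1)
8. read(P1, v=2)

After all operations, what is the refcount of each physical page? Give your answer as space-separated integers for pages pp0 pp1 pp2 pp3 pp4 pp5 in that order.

Answer: 2 2 2 1 1 1

Derivation:
Op 1: fork(P0) -> P1. 3 ppages; refcounts: pp0:2 pp1:2 pp2:2
Op 2: write(P1, v1, 159). refcount(pp1)=2>1 -> COPY to pp3. 4 ppages; refcounts: pp0:2 pp1:1 pp2:2 pp3:1
Op 3: fork(P0) -> P2. 4 ppages; refcounts: pp0:3 pp1:2 pp2:3 pp3:1
Op 4: write(P0, v2, 122). refcount(pp2)=3>1 -> COPY to pp4. 5 ppages; refcounts: pp0:3 pp1:2 pp2:2 pp3:1 pp4:1
Op 5: write(P0, v0, 105). refcount(pp0)=3>1 -> COPY to pp5. 6 ppages; refcounts: pp0:2 pp1:2 pp2:2 pp3:1 pp4:1 pp5:1
Op 6: write(P1, v1, 133). refcount(pp3)=1 -> write in place. 6 ppages; refcounts: pp0:2 pp1:2 pp2:2 pp3:1 pp4:1 pp5:1
Op 7: read(P2, v1) -> 40. No state change.
Op 8: read(P1, v2) -> 33. No state change.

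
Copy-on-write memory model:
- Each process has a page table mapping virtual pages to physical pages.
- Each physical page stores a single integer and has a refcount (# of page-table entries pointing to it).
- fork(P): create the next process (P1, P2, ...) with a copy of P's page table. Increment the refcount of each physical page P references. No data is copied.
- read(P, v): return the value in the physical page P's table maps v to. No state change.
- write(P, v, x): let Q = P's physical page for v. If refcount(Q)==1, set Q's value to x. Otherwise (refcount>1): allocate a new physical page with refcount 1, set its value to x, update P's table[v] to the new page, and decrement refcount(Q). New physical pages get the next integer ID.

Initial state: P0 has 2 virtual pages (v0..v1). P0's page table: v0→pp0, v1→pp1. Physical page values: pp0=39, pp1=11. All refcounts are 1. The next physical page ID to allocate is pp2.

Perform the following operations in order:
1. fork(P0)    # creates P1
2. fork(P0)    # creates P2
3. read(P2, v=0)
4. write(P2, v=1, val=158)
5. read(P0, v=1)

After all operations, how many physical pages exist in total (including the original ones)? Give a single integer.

Op 1: fork(P0) -> P1. 2 ppages; refcounts: pp0:2 pp1:2
Op 2: fork(P0) -> P2. 2 ppages; refcounts: pp0:3 pp1:3
Op 3: read(P2, v0) -> 39. No state change.
Op 4: write(P2, v1, 158). refcount(pp1)=3>1 -> COPY to pp2. 3 ppages; refcounts: pp0:3 pp1:2 pp2:1
Op 5: read(P0, v1) -> 11. No state change.

Answer: 3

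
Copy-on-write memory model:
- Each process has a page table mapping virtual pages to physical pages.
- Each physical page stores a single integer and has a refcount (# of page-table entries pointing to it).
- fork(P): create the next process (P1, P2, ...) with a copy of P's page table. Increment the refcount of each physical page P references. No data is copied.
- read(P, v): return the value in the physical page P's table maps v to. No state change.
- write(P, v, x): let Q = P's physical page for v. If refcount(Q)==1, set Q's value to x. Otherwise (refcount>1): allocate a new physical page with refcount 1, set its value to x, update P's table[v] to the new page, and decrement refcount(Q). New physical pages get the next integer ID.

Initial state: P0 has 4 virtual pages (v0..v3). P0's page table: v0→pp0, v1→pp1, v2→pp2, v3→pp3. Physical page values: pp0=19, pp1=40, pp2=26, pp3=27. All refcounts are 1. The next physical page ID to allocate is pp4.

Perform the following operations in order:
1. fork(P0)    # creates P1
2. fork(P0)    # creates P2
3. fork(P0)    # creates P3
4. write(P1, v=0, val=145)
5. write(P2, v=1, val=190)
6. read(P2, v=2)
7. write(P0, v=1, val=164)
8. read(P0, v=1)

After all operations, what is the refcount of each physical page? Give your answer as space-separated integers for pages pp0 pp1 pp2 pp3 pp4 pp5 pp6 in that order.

Answer: 3 2 4 4 1 1 1

Derivation:
Op 1: fork(P0) -> P1. 4 ppages; refcounts: pp0:2 pp1:2 pp2:2 pp3:2
Op 2: fork(P0) -> P2. 4 ppages; refcounts: pp0:3 pp1:3 pp2:3 pp3:3
Op 3: fork(P0) -> P3. 4 ppages; refcounts: pp0:4 pp1:4 pp2:4 pp3:4
Op 4: write(P1, v0, 145). refcount(pp0)=4>1 -> COPY to pp4. 5 ppages; refcounts: pp0:3 pp1:4 pp2:4 pp3:4 pp4:1
Op 5: write(P2, v1, 190). refcount(pp1)=4>1 -> COPY to pp5. 6 ppages; refcounts: pp0:3 pp1:3 pp2:4 pp3:4 pp4:1 pp5:1
Op 6: read(P2, v2) -> 26. No state change.
Op 7: write(P0, v1, 164). refcount(pp1)=3>1 -> COPY to pp6. 7 ppages; refcounts: pp0:3 pp1:2 pp2:4 pp3:4 pp4:1 pp5:1 pp6:1
Op 8: read(P0, v1) -> 164. No state change.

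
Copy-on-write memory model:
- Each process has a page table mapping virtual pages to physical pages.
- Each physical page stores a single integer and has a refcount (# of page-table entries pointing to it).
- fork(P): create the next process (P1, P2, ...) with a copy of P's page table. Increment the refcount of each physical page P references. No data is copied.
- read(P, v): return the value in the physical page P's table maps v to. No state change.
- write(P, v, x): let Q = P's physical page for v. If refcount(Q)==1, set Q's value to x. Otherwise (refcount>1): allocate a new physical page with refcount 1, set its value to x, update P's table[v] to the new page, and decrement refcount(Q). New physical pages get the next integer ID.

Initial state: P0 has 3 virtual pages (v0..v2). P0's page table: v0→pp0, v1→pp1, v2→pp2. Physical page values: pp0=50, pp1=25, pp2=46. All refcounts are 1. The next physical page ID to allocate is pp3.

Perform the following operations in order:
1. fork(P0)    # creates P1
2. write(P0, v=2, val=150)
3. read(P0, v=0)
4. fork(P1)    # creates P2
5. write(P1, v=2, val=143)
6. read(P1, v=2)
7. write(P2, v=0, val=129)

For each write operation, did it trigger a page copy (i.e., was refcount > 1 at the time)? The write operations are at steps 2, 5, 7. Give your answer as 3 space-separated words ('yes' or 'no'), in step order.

Op 1: fork(P0) -> P1. 3 ppages; refcounts: pp0:2 pp1:2 pp2:2
Op 2: write(P0, v2, 150). refcount(pp2)=2>1 -> COPY to pp3. 4 ppages; refcounts: pp0:2 pp1:2 pp2:1 pp3:1
Op 3: read(P0, v0) -> 50. No state change.
Op 4: fork(P1) -> P2. 4 ppages; refcounts: pp0:3 pp1:3 pp2:2 pp3:1
Op 5: write(P1, v2, 143). refcount(pp2)=2>1 -> COPY to pp4. 5 ppages; refcounts: pp0:3 pp1:3 pp2:1 pp3:1 pp4:1
Op 6: read(P1, v2) -> 143. No state change.
Op 7: write(P2, v0, 129). refcount(pp0)=3>1 -> COPY to pp5. 6 ppages; refcounts: pp0:2 pp1:3 pp2:1 pp3:1 pp4:1 pp5:1

yes yes yes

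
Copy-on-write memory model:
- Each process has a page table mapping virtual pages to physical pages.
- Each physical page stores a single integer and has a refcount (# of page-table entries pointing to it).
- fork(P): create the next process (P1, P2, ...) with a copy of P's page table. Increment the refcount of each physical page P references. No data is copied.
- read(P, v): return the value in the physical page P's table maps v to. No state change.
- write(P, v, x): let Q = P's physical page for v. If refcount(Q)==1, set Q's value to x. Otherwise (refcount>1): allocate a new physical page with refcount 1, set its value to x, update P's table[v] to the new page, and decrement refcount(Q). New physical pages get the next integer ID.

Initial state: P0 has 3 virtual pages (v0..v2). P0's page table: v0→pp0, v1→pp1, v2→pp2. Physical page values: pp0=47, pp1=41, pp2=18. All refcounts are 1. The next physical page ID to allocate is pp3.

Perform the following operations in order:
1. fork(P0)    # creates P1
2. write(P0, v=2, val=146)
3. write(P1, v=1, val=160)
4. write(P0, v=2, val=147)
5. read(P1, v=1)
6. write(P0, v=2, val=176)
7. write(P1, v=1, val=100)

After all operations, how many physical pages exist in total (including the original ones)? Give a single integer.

Op 1: fork(P0) -> P1. 3 ppages; refcounts: pp0:2 pp1:2 pp2:2
Op 2: write(P0, v2, 146). refcount(pp2)=2>1 -> COPY to pp3. 4 ppages; refcounts: pp0:2 pp1:2 pp2:1 pp3:1
Op 3: write(P1, v1, 160). refcount(pp1)=2>1 -> COPY to pp4. 5 ppages; refcounts: pp0:2 pp1:1 pp2:1 pp3:1 pp4:1
Op 4: write(P0, v2, 147). refcount(pp3)=1 -> write in place. 5 ppages; refcounts: pp0:2 pp1:1 pp2:1 pp3:1 pp4:1
Op 5: read(P1, v1) -> 160. No state change.
Op 6: write(P0, v2, 176). refcount(pp3)=1 -> write in place. 5 ppages; refcounts: pp0:2 pp1:1 pp2:1 pp3:1 pp4:1
Op 7: write(P1, v1, 100). refcount(pp4)=1 -> write in place. 5 ppages; refcounts: pp0:2 pp1:1 pp2:1 pp3:1 pp4:1

Answer: 5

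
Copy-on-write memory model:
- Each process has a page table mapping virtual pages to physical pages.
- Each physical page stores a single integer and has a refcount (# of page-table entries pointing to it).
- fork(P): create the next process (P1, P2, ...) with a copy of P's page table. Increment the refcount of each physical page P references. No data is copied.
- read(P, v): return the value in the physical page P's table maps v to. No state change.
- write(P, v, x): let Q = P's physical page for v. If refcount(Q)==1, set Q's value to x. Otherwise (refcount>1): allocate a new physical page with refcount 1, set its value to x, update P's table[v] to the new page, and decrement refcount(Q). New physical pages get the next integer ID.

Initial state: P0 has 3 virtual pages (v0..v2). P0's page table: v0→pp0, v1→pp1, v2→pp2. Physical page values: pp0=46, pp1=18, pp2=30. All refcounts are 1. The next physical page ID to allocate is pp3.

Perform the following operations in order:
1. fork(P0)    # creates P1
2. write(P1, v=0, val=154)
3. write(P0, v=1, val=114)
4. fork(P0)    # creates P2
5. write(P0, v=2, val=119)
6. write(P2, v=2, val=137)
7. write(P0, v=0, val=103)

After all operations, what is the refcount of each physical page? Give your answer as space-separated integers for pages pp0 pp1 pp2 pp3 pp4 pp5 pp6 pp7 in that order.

Op 1: fork(P0) -> P1. 3 ppages; refcounts: pp0:2 pp1:2 pp2:2
Op 2: write(P1, v0, 154). refcount(pp0)=2>1 -> COPY to pp3. 4 ppages; refcounts: pp0:1 pp1:2 pp2:2 pp3:1
Op 3: write(P0, v1, 114). refcount(pp1)=2>1 -> COPY to pp4. 5 ppages; refcounts: pp0:1 pp1:1 pp2:2 pp3:1 pp4:1
Op 4: fork(P0) -> P2. 5 ppages; refcounts: pp0:2 pp1:1 pp2:3 pp3:1 pp4:2
Op 5: write(P0, v2, 119). refcount(pp2)=3>1 -> COPY to pp5. 6 ppages; refcounts: pp0:2 pp1:1 pp2:2 pp3:1 pp4:2 pp5:1
Op 6: write(P2, v2, 137). refcount(pp2)=2>1 -> COPY to pp6. 7 ppages; refcounts: pp0:2 pp1:1 pp2:1 pp3:1 pp4:2 pp5:1 pp6:1
Op 7: write(P0, v0, 103). refcount(pp0)=2>1 -> COPY to pp7. 8 ppages; refcounts: pp0:1 pp1:1 pp2:1 pp3:1 pp4:2 pp5:1 pp6:1 pp7:1

Answer: 1 1 1 1 2 1 1 1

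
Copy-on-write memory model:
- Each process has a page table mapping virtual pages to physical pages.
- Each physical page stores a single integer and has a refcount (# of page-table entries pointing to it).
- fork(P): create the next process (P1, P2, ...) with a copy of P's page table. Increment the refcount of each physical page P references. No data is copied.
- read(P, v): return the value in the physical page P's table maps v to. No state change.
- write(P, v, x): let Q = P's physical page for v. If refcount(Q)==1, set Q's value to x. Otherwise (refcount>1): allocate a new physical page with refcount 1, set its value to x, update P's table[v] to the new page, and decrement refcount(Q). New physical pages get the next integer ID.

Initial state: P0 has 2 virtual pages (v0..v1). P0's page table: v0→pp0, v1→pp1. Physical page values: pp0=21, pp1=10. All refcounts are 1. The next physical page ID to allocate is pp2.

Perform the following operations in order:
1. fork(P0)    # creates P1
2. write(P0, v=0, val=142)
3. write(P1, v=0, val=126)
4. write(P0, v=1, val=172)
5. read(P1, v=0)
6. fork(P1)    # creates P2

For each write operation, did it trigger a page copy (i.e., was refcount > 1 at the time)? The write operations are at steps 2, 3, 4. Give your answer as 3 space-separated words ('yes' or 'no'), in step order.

Op 1: fork(P0) -> P1. 2 ppages; refcounts: pp0:2 pp1:2
Op 2: write(P0, v0, 142). refcount(pp0)=2>1 -> COPY to pp2. 3 ppages; refcounts: pp0:1 pp1:2 pp2:1
Op 3: write(P1, v0, 126). refcount(pp0)=1 -> write in place. 3 ppages; refcounts: pp0:1 pp1:2 pp2:1
Op 4: write(P0, v1, 172). refcount(pp1)=2>1 -> COPY to pp3. 4 ppages; refcounts: pp0:1 pp1:1 pp2:1 pp3:1
Op 5: read(P1, v0) -> 126. No state change.
Op 6: fork(P1) -> P2. 4 ppages; refcounts: pp0:2 pp1:2 pp2:1 pp3:1

yes no yes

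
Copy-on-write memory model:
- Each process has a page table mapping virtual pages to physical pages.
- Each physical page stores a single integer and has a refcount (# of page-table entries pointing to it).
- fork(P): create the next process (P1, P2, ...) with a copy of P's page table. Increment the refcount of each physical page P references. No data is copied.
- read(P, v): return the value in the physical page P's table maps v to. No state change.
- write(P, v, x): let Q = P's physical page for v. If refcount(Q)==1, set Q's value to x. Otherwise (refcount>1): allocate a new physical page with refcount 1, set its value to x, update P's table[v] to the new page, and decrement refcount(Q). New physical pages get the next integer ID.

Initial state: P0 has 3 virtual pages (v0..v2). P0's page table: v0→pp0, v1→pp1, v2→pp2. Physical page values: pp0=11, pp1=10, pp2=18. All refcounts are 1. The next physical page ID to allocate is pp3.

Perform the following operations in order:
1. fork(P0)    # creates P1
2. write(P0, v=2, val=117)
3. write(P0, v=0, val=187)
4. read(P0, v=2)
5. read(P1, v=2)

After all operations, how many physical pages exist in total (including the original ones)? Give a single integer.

Op 1: fork(P0) -> P1. 3 ppages; refcounts: pp0:2 pp1:2 pp2:2
Op 2: write(P0, v2, 117). refcount(pp2)=2>1 -> COPY to pp3. 4 ppages; refcounts: pp0:2 pp1:2 pp2:1 pp3:1
Op 3: write(P0, v0, 187). refcount(pp0)=2>1 -> COPY to pp4. 5 ppages; refcounts: pp0:1 pp1:2 pp2:1 pp3:1 pp4:1
Op 4: read(P0, v2) -> 117. No state change.
Op 5: read(P1, v2) -> 18. No state change.

Answer: 5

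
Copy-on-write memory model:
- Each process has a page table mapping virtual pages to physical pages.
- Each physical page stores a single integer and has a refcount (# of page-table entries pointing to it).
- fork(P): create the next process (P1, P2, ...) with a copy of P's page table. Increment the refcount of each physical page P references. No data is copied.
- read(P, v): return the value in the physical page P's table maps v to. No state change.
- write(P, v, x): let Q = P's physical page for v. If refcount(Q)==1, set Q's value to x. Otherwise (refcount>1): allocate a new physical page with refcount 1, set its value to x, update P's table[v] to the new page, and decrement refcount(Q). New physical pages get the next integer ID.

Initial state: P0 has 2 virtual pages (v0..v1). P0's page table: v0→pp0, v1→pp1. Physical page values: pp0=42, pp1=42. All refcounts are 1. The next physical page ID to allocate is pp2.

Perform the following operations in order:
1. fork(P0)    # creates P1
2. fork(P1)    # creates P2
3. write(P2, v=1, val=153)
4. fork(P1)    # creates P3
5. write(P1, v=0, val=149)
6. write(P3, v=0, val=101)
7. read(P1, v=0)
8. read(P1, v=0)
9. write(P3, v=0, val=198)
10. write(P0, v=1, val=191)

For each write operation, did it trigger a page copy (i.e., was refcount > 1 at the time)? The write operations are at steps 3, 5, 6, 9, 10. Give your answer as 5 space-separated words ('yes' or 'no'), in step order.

Op 1: fork(P0) -> P1. 2 ppages; refcounts: pp0:2 pp1:2
Op 2: fork(P1) -> P2. 2 ppages; refcounts: pp0:3 pp1:3
Op 3: write(P2, v1, 153). refcount(pp1)=3>1 -> COPY to pp2. 3 ppages; refcounts: pp0:3 pp1:2 pp2:1
Op 4: fork(P1) -> P3. 3 ppages; refcounts: pp0:4 pp1:3 pp2:1
Op 5: write(P1, v0, 149). refcount(pp0)=4>1 -> COPY to pp3. 4 ppages; refcounts: pp0:3 pp1:3 pp2:1 pp3:1
Op 6: write(P3, v0, 101). refcount(pp0)=3>1 -> COPY to pp4. 5 ppages; refcounts: pp0:2 pp1:3 pp2:1 pp3:1 pp4:1
Op 7: read(P1, v0) -> 149. No state change.
Op 8: read(P1, v0) -> 149. No state change.
Op 9: write(P3, v0, 198). refcount(pp4)=1 -> write in place. 5 ppages; refcounts: pp0:2 pp1:3 pp2:1 pp3:1 pp4:1
Op 10: write(P0, v1, 191). refcount(pp1)=3>1 -> COPY to pp5. 6 ppages; refcounts: pp0:2 pp1:2 pp2:1 pp3:1 pp4:1 pp5:1

yes yes yes no yes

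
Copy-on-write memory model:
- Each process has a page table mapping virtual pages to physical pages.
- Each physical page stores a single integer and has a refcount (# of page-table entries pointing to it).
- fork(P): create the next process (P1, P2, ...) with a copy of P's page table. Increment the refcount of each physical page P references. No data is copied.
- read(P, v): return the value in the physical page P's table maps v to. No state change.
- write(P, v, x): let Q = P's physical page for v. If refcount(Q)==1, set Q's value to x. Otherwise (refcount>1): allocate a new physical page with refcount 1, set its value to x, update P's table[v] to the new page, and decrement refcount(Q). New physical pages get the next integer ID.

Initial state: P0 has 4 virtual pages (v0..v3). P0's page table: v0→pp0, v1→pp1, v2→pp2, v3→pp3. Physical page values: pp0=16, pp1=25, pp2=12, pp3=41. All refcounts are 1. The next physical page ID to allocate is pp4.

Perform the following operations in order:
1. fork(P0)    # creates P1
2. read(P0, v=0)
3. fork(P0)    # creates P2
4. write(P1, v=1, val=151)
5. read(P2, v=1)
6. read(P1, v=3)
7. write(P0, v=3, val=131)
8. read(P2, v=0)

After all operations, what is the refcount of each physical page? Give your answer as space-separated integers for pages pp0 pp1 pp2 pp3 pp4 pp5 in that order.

Op 1: fork(P0) -> P1. 4 ppages; refcounts: pp0:2 pp1:2 pp2:2 pp3:2
Op 2: read(P0, v0) -> 16. No state change.
Op 3: fork(P0) -> P2. 4 ppages; refcounts: pp0:3 pp1:3 pp2:3 pp3:3
Op 4: write(P1, v1, 151). refcount(pp1)=3>1 -> COPY to pp4. 5 ppages; refcounts: pp0:3 pp1:2 pp2:3 pp3:3 pp4:1
Op 5: read(P2, v1) -> 25. No state change.
Op 6: read(P1, v3) -> 41. No state change.
Op 7: write(P0, v3, 131). refcount(pp3)=3>1 -> COPY to pp5. 6 ppages; refcounts: pp0:3 pp1:2 pp2:3 pp3:2 pp4:1 pp5:1
Op 8: read(P2, v0) -> 16. No state change.

Answer: 3 2 3 2 1 1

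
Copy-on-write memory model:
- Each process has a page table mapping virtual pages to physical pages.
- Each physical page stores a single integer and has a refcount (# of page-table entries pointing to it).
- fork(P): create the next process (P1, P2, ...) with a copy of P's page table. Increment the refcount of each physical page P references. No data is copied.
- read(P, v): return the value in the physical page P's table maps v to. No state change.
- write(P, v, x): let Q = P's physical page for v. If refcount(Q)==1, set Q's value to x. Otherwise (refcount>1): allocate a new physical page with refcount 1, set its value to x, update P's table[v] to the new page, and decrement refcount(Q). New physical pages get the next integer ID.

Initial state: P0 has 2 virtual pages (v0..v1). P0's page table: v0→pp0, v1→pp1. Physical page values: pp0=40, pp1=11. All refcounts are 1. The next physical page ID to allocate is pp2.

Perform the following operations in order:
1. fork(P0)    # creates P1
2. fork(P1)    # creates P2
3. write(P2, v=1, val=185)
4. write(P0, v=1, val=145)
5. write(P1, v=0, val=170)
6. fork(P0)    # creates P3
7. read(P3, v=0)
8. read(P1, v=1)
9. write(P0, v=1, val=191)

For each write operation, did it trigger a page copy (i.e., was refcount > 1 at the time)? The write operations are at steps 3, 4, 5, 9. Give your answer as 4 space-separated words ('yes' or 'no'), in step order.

Op 1: fork(P0) -> P1. 2 ppages; refcounts: pp0:2 pp1:2
Op 2: fork(P1) -> P2. 2 ppages; refcounts: pp0:3 pp1:3
Op 3: write(P2, v1, 185). refcount(pp1)=3>1 -> COPY to pp2. 3 ppages; refcounts: pp0:3 pp1:2 pp2:1
Op 4: write(P0, v1, 145). refcount(pp1)=2>1 -> COPY to pp3. 4 ppages; refcounts: pp0:3 pp1:1 pp2:1 pp3:1
Op 5: write(P1, v0, 170). refcount(pp0)=3>1 -> COPY to pp4. 5 ppages; refcounts: pp0:2 pp1:1 pp2:1 pp3:1 pp4:1
Op 6: fork(P0) -> P3. 5 ppages; refcounts: pp0:3 pp1:1 pp2:1 pp3:2 pp4:1
Op 7: read(P3, v0) -> 40. No state change.
Op 8: read(P1, v1) -> 11. No state change.
Op 9: write(P0, v1, 191). refcount(pp3)=2>1 -> COPY to pp5. 6 ppages; refcounts: pp0:3 pp1:1 pp2:1 pp3:1 pp4:1 pp5:1

yes yes yes yes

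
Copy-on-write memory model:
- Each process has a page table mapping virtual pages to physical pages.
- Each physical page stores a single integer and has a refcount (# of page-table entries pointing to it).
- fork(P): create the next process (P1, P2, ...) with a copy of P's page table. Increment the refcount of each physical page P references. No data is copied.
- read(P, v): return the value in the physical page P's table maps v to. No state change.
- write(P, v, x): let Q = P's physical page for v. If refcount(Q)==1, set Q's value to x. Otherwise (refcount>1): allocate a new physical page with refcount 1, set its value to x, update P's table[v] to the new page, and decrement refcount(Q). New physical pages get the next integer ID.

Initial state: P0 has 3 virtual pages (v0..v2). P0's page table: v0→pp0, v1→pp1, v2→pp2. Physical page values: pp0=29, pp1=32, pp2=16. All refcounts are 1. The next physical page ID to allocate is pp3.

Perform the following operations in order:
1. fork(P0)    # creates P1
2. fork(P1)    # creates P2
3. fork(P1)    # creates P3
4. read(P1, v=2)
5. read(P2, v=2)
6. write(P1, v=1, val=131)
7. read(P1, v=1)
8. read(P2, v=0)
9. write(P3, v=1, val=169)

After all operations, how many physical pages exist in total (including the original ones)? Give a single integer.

Answer: 5

Derivation:
Op 1: fork(P0) -> P1. 3 ppages; refcounts: pp0:2 pp1:2 pp2:2
Op 2: fork(P1) -> P2. 3 ppages; refcounts: pp0:3 pp1:3 pp2:3
Op 3: fork(P1) -> P3. 3 ppages; refcounts: pp0:4 pp1:4 pp2:4
Op 4: read(P1, v2) -> 16. No state change.
Op 5: read(P2, v2) -> 16. No state change.
Op 6: write(P1, v1, 131). refcount(pp1)=4>1 -> COPY to pp3. 4 ppages; refcounts: pp0:4 pp1:3 pp2:4 pp3:1
Op 7: read(P1, v1) -> 131. No state change.
Op 8: read(P2, v0) -> 29. No state change.
Op 9: write(P3, v1, 169). refcount(pp1)=3>1 -> COPY to pp4. 5 ppages; refcounts: pp0:4 pp1:2 pp2:4 pp3:1 pp4:1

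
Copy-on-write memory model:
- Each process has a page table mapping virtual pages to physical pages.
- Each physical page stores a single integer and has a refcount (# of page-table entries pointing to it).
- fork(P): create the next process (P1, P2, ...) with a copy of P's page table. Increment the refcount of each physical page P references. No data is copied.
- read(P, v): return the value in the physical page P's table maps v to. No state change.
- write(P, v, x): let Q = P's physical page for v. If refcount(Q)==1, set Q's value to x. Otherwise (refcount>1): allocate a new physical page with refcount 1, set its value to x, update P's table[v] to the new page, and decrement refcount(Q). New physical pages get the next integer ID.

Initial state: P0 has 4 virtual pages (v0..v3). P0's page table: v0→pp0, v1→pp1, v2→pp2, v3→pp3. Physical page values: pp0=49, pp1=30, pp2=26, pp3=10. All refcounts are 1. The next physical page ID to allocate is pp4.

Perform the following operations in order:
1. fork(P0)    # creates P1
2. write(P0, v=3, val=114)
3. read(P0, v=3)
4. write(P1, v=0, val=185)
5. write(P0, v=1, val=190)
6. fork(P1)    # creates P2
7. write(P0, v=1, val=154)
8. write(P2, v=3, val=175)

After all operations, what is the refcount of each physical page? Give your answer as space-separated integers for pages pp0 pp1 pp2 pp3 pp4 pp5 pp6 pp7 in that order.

Answer: 1 2 3 1 1 2 1 1

Derivation:
Op 1: fork(P0) -> P1. 4 ppages; refcounts: pp0:2 pp1:2 pp2:2 pp3:2
Op 2: write(P0, v3, 114). refcount(pp3)=2>1 -> COPY to pp4. 5 ppages; refcounts: pp0:2 pp1:2 pp2:2 pp3:1 pp4:1
Op 3: read(P0, v3) -> 114. No state change.
Op 4: write(P1, v0, 185). refcount(pp0)=2>1 -> COPY to pp5. 6 ppages; refcounts: pp0:1 pp1:2 pp2:2 pp3:1 pp4:1 pp5:1
Op 5: write(P0, v1, 190). refcount(pp1)=2>1 -> COPY to pp6. 7 ppages; refcounts: pp0:1 pp1:1 pp2:2 pp3:1 pp4:1 pp5:1 pp6:1
Op 6: fork(P1) -> P2. 7 ppages; refcounts: pp0:1 pp1:2 pp2:3 pp3:2 pp4:1 pp5:2 pp6:1
Op 7: write(P0, v1, 154). refcount(pp6)=1 -> write in place. 7 ppages; refcounts: pp0:1 pp1:2 pp2:3 pp3:2 pp4:1 pp5:2 pp6:1
Op 8: write(P2, v3, 175). refcount(pp3)=2>1 -> COPY to pp7. 8 ppages; refcounts: pp0:1 pp1:2 pp2:3 pp3:1 pp4:1 pp5:2 pp6:1 pp7:1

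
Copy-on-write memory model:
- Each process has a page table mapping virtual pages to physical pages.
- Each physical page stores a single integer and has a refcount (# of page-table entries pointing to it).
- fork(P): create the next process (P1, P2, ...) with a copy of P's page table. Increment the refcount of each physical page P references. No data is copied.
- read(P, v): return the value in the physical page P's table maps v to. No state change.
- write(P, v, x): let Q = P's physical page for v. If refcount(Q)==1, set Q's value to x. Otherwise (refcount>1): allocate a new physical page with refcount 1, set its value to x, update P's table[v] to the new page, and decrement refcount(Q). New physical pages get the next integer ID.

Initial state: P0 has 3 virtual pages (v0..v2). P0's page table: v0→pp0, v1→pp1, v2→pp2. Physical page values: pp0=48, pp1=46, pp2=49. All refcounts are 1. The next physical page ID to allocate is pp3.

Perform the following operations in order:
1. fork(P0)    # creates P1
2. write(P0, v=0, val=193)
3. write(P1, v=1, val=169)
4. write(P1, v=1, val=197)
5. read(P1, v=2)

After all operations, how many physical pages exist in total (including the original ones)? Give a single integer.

Op 1: fork(P0) -> P1. 3 ppages; refcounts: pp0:2 pp1:2 pp2:2
Op 2: write(P0, v0, 193). refcount(pp0)=2>1 -> COPY to pp3. 4 ppages; refcounts: pp0:1 pp1:2 pp2:2 pp3:1
Op 3: write(P1, v1, 169). refcount(pp1)=2>1 -> COPY to pp4. 5 ppages; refcounts: pp0:1 pp1:1 pp2:2 pp3:1 pp4:1
Op 4: write(P1, v1, 197). refcount(pp4)=1 -> write in place. 5 ppages; refcounts: pp0:1 pp1:1 pp2:2 pp3:1 pp4:1
Op 5: read(P1, v2) -> 49. No state change.

Answer: 5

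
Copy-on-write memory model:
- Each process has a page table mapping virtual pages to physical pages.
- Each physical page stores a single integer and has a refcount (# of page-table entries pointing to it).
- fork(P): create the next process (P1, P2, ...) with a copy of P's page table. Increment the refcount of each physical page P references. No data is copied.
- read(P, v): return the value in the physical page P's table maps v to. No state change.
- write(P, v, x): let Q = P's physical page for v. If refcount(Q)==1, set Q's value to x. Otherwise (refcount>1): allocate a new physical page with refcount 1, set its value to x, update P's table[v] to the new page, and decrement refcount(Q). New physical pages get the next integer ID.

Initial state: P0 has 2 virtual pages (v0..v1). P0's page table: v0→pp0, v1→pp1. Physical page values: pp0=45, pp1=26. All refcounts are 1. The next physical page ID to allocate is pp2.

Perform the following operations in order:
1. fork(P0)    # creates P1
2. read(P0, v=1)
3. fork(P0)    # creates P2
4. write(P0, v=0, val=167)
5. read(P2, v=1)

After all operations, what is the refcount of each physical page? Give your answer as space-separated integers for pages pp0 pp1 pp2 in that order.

Answer: 2 3 1

Derivation:
Op 1: fork(P0) -> P1. 2 ppages; refcounts: pp0:2 pp1:2
Op 2: read(P0, v1) -> 26. No state change.
Op 3: fork(P0) -> P2. 2 ppages; refcounts: pp0:3 pp1:3
Op 4: write(P0, v0, 167). refcount(pp0)=3>1 -> COPY to pp2. 3 ppages; refcounts: pp0:2 pp1:3 pp2:1
Op 5: read(P2, v1) -> 26. No state change.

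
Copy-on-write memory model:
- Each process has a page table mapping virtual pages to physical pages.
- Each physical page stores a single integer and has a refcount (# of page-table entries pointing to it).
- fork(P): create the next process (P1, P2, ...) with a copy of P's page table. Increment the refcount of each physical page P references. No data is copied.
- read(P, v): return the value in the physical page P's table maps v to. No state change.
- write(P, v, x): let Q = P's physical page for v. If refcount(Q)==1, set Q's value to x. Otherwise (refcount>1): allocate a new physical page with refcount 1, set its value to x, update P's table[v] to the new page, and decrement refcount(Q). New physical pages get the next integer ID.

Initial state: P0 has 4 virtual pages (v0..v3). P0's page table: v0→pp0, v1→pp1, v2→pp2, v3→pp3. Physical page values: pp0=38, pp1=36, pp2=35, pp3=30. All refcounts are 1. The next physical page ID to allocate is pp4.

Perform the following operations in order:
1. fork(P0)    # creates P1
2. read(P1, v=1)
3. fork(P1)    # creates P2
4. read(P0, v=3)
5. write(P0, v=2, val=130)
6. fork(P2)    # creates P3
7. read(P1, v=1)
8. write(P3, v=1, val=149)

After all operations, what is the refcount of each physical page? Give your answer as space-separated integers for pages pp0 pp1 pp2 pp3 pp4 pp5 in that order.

Answer: 4 3 3 4 1 1

Derivation:
Op 1: fork(P0) -> P1. 4 ppages; refcounts: pp0:2 pp1:2 pp2:2 pp3:2
Op 2: read(P1, v1) -> 36. No state change.
Op 3: fork(P1) -> P2. 4 ppages; refcounts: pp0:3 pp1:3 pp2:3 pp3:3
Op 4: read(P0, v3) -> 30. No state change.
Op 5: write(P0, v2, 130). refcount(pp2)=3>1 -> COPY to pp4. 5 ppages; refcounts: pp0:3 pp1:3 pp2:2 pp3:3 pp4:1
Op 6: fork(P2) -> P3. 5 ppages; refcounts: pp0:4 pp1:4 pp2:3 pp3:4 pp4:1
Op 7: read(P1, v1) -> 36. No state change.
Op 8: write(P3, v1, 149). refcount(pp1)=4>1 -> COPY to pp5. 6 ppages; refcounts: pp0:4 pp1:3 pp2:3 pp3:4 pp4:1 pp5:1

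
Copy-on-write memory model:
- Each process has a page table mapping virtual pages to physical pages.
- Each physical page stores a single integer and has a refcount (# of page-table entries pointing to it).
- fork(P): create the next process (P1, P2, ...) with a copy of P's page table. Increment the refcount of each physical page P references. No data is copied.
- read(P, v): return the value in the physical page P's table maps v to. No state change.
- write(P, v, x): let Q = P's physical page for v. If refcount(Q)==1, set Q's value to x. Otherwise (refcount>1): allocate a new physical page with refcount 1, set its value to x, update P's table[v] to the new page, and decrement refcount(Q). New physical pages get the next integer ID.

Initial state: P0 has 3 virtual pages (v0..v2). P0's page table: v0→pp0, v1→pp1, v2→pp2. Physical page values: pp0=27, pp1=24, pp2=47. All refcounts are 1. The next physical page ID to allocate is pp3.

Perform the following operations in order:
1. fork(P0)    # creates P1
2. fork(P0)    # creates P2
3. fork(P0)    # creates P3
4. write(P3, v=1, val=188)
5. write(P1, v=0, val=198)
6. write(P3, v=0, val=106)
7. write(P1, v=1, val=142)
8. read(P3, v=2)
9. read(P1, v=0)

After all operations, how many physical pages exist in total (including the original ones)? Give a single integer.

Answer: 7

Derivation:
Op 1: fork(P0) -> P1. 3 ppages; refcounts: pp0:2 pp1:2 pp2:2
Op 2: fork(P0) -> P2. 3 ppages; refcounts: pp0:3 pp1:3 pp2:3
Op 3: fork(P0) -> P3. 3 ppages; refcounts: pp0:4 pp1:4 pp2:4
Op 4: write(P3, v1, 188). refcount(pp1)=4>1 -> COPY to pp3. 4 ppages; refcounts: pp0:4 pp1:3 pp2:4 pp3:1
Op 5: write(P1, v0, 198). refcount(pp0)=4>1 -> COPY to pp4. 5 ppages; refcounts: pp0:3 pp1:3 pp2:4 pp3:1 pp4:1
Op 6: write(P3, v0, 106). refcount(pp0)=3>1 -> COPY to pp5. 6 ppages; refcounts: pp0:2 pp1:3 pp2:4 pp3:1 pp4:1 pp5:1
Op 7: write(P1, v1, 142). refcount(pp1)=3>1 -> COPY to pp6. 7 ppages; refcounts: pp0:2 pp1:2 pp2:4 pp3:1 pp4:1 pp5:1 pp6:1
Op 8: read(P3, v2) -> 47. No state change.
Op 9: read(P1, v0) -> 198. No state change.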